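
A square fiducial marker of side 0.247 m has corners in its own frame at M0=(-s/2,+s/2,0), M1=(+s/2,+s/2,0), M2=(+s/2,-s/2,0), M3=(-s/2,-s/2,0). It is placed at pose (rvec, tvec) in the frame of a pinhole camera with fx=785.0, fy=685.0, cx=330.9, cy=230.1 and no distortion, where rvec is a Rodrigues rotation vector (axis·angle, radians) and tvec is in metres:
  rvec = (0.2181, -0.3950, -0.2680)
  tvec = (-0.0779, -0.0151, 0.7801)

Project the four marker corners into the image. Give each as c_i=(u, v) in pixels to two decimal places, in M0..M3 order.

Intrinsics K: fx=785.0, fy=685.0, cx=330.9, cy=230.1
Marker side s = 0.247 m; corners in marker frame (Z=0):
  M0 = (-0.1235, +0.1235, 0)
  M1 = (+0.1235, +0.1235, 0)
  M2 = (+0.1235, -0.1235, 0)
  M3 = (-0.1235, -0.1235, 0)
rvec = (0.2181, -0.3950, -0.2680), |rvec| = θ = 0.52480 rad = 30.069°
Rodrigues: sinθ=0.50104, 1−cosθ=0.13458; R = I + sinθ·[k]× + (1−cosθ)·[k]×²:
    [+0.88867 +0.21377 -0.40568]
    [-0.29796 +0.94166 -0.15650]
    [+0.34856 +0.25995 +0.90052]
t = (-0.0779, -0.0151, 0.7801) m
M0: Pc = R·M0+t = (-0.16125, +0.13799, +0.76916); u = 785.0·(-0.16125)/0.76916 + 330.9 = 166.3291, v = 685.0·(+0.13799)/0.76916 + 230.1 = 352.9949
M1: Pc = R·M1+t = (+0.05825, +0.06440, +0.85525); u = 785.0·(+0.05825)/0.85525 + 330.9 = 384.3663, v = 685.0·(+0.06440)/0.85525 + 230.1 = 281.6778
M2: Pc = R·M2+t = (+0.00545, -0.16819, +0.79104); u = 785.0·(+0.00545)/0.79104 + 330.9 = 336.3079, v = 685.0·(-0.16819)/0.79104 + 230.1 = 84.4536
M3: Pc = R·M3+t = (-0.21405, -0.09460, +0.70495); u = 785.0·(-0.21405)/0.70495 + 330.9 = 92.5423, v = 685.0·(-0.09460)/0.70495 + 230.1 = 138.1800

c0=(166.33, 352.99) c1=(384.37, 281.68) c2=(336.31, 84.45) c3=(92.54, 138.18)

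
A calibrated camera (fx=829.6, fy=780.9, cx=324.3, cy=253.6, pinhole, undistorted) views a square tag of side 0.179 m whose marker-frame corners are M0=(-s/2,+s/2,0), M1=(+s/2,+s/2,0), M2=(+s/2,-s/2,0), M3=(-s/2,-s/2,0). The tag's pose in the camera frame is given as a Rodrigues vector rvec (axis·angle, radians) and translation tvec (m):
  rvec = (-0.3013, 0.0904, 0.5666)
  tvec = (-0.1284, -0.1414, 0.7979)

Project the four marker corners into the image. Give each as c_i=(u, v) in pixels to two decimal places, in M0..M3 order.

c0=(59.54, 139.17) c1=(213.48, 229.32) c2=(319.45, 91.73) c3=(170.17, 11.43)

Intrinsics K: fx=829.6, fy=780.9, cx=324.3, cy=253.6
Marker side s = 0.179 m; corners in marker frame (Z=0):
  M0 = (-0.0895, +0.0895, 0)
  M1 = (+0.0895, +0.0895, 0)
  M2 = (+0.0895, -0.0895, 0)
  M3 = (-0.0895, -0.0895, 0)
rvec = (-0.3013, 0.0904, 0.5666), |rvec| = θ = 0.64807 rad = 37.131°
Rodrigues: sinθ=0.60365, 1−cosθ=0.20275; R = I + sinθ·[k]× + (1−cosθ)·[k]×²:
    [+0.84108 -0.54091 +0.00179]
    [+0.51461 +0.80120 +0.30537]
    [-0.16662 -0.25592 +0.95223]
t = (-0.1284, -0.1414, 0.7979) m
M0: Pc = R·M0+t = (-0.25209, -0.11575, +0.78991); u = 829.6·(-0.25209)/0.78991 + 324.3 = 59.5445, v = 780.9·(-0.11575)/0.78991 + 253.6 = 139.1691
M1: Pc = R·M1+t = (-0.10154, -0.02363, +0.76008); u = 829.6·(-0.10154)/0.76008 + 324.3 = 213.4783, v = 780.9·(-0.02363)/0.76008 + 253.6 = 229.3179
M2: Pc = R·M2+t = (-0.00471, -0.16705, +0.80589); u = 829.6·(-0.00471)/0.80589 + 324.3 = 319.4494, v = 780.9·(-0.16705)/0.80589 + 253.6 = 91.7315
M3: Pc = R·M3+t = (-0.15526, -0.25917, +0.83572); u = 829.6·(-0.15526)/0.83572 + 324.3 = 170.1717, v = 780.9·(-0.25917)/0.83572 + 253.6 = 11.4342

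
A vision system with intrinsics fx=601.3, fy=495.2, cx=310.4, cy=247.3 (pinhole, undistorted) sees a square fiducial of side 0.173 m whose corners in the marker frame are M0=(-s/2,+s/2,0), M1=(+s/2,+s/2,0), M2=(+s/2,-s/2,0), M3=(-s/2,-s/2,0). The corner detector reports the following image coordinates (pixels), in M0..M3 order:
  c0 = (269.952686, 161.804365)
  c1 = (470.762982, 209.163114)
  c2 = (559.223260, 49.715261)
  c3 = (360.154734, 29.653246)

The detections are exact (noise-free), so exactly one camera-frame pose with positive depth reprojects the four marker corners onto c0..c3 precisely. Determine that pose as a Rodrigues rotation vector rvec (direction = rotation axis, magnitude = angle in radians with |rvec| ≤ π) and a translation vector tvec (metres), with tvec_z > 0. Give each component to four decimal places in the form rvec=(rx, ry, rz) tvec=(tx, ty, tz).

Intrinsics K: fx=601.3, fy=495.2, cx=310.4, cy=247.3
Marker side s = 0.173 m; corners in marker frame (Z=0):
  M0 = (-0.0865, +0.0865, 0)
  M1 = (+0.0865, +0.0865, 0)
  M2 = (+0.0865, -0.0865, 0)
  M3 = (-0.0865, -0.0865, 0)
Detected image corners:
  c0 = (269.952686, 161.804365) px
  c1 = (470.762982, 209.163114) px
  c2 = (559.223260, 49.715261) px
  c3 = (360.154734, 29.653246) px
Planar DLT: solve 8×8 A·h = b for H (H[2,2]=1):
  H  [+752.80174 -717.61210 +408.50220]
  H  [+82.31274 +781.67199 +108.11798]
  H  [-0.97032 -0.48389 +1.00000]
B = K⁻¹H; ‖b₁‖=2.106549, ‖b₂‖=2.106549; λ = 2/(‖b₁‖+‖b₂‖) = 0.474710, sign → tz>0 ⇒ λ=+0.474710
r₁ = λ·B[:,0] = (+0.83210,+0.30894,-0.46062); r₂ = λ·B[:,1] = (-0.44796,+0.86404,-0.22971)
r₃ = r₁×r₂ = (+0.32703,+0.39748,+0.85736); SVD([r₁ r₂ r₃]) → R = UVᵀ:
  R  [+0.83210 -0.44796 +0.32703]
  R  [+0.30894 +0.86404 +0.39748]
  R  [-0.46062 -0.22971 +0.85736]
t = (+0.07745, -0.13342, +0.47471) m
tr R = 2.553497; θ = arccos((tr R − 1)/2) = 0.681310 rad = 39.036°
axis k = ((R−Rᵀ)₃₂, (R−Rᵀ)₁₃, (R−Rᵀ)₂₁) / (2 sinθ) = (-0.497913, +0.625309, +0.600891)
rvec = θ·k = (-0.339233, +0.426030, +0.409393)

rvec=(-0.3392, 0.4260, 0.4094) tvec=(0.0774, -0.1334, 0.4747)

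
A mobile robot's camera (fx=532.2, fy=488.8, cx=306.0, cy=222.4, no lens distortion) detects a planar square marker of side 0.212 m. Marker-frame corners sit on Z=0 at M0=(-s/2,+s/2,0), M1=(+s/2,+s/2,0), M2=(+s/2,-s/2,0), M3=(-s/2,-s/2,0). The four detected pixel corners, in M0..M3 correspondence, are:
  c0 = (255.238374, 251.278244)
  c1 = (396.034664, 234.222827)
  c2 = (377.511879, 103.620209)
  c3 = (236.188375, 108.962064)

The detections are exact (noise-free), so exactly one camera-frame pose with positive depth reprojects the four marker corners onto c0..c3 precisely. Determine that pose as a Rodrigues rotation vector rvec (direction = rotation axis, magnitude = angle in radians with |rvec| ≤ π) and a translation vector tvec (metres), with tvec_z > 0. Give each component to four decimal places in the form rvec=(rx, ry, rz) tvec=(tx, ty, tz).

Intrinsics K: fx=532.2, fy=488.8, cx=306.0, cy=222.4
Marker side s = 0.212 m; corners in marker frame (Z=0):
  M0 = (-0.1060, +0.1060, 0)
  M1 = (+0.1060, +0.1060, 0)
  M2 = (+0.1060, -0.1060, 0)
  M3 = (-0.1060, -0.1060, 0)
Detected image corners:
  c0 = (255.238374, 251.278244) px
  c1 = (396.034664, 234.222827) px
  c2 = (377.511879, 103.620209) px
  c3 = (236.188375, 108.962064) px
Planar DLT: solve 8×8 A·h = b for H (H[2,2]=1):
  H  [+792.49731 +77.20808 +319.21266]
  H  [+17.43097 +636.23356 +174.02260]
  H  [+0.40196 -0.03590 +1.00000]
B = K⁻¹H; ‖b₁‖=1.328822, ‖b₂‖=1.328822; λ = 2/(‖b₁‖+‖b₂‖) = 0.752547, sign → tz>0 ⇒ λ=+0.752547
r₁ = λ·B[:,0] = (+0.94669,-0.11079,+0.30249); r₂ = λ·B[:,1] = (+0.12471,+0.99183,-0.02702)
r₃ = r₁×r₂ = (-0.29702,+0.06330,+0.95277); SVD([r₁ r₂ r₃]) → R = UVᵀ:
  R  [+0.94669 +0.12471 -0.29702]
  R  [-0.11079 +0.99183 +0.06330]
  R  [+0.30249 -0.02702 +0.95277]
t = (+0.01868, -0.07448, +0.75255) m
tr R = 2.891286; θ = arccos((tr R − 1)/2) = 0.331230 rad = 18.978°
axis k = ((R−Rᵀ)₃₂, (R−Rᵀ)₁₃, (R−Rᵀ)₂₁) / (2 sinθ) = (-0.138866, -0.921744, -0.362083)
rvec = θ·k = (-0.045996, -0.305309, -0.119933)

rvec=(-0.0460, -0.3053, -0.1199) tvec=(0.0187, -0.0745, 0.7525)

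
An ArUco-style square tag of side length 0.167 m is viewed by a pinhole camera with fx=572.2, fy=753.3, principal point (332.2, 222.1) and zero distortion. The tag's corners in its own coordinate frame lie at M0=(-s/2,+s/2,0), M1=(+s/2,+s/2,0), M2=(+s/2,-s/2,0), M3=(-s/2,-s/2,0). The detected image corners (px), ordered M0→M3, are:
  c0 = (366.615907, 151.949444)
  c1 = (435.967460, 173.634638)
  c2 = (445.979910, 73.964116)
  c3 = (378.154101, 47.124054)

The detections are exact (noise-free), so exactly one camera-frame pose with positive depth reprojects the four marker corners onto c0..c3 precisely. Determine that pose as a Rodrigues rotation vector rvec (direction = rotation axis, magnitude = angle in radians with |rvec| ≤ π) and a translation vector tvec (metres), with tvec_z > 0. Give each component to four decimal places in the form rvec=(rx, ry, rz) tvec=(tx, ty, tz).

Intrinsics K: fx=572.2, fy=753.3, cx=332.2, cy=222.1
Marker side s = 0.167 m; corners in marker frame (Z=0):
  M0 = (-0.0835, +0.0835, 0)
  M1 = (+0.0835, +0.0835, 0)
  M2 = (+0.0835, -0.0835, 0)
  M3 = (-0.0835, -0.0835, 0)
Detected image corners:
  c0 = (366.615907, 151.949444) px
  c1 = (435.967460, 173.634638) px
  c2 = (445.979910, 73.964116) px
  c3 = (378.154101, 47.124054) px
Planar DLT: solve 8×8 A·h = b for H (H[2,2]=1):
  H  [+541.43093 -98.02982 +407.63722]
  H  [+181.29426 +602.61470 +111.64074]
  H  [+0.32151 -0.08269 +1.00000]
B = K⁻¹H; ‖b₁‖=0.837611, ‖b₂‖=0.837611; λ = 2/(‖b₁‖+‖b₂‖) = 1.193871, sign → tz>0 ⇒ λ=+1.193871
r₁ = λ·B[:,0] = (+0.90683,+0.17415,+0.38384); r₂ = λ·B[:,1] = (-0.14722,+0.98416,-0.09872)
r₃ = r₁×r₂ = (-0.39496,+0.03302,+0.91811); SVD([r₁ r₂ r₃]) → R = UVᵀ:
  R  [+0.90683 -0.14722 -0.39496]
  R  [+0.17415 +0.98416 +0.03302]
  R  [+0.38384 -0.09872 +0.91811]
t = (+0.15740, -0.17506, +1.19387) m
tr R = 2.809097; θ = arccos((tr R − 1)/2) = 0.440476 rad = 25.237°
axis k = ((R−Rᵀ)₃₂, (R−Rᵀ)₁₃, (R−Rᵀ)₂₁) / (2 sinθ) = (-0.154493, -0.913291, +0.376871)
rvec = θ·k = (-0.068050, -0.402283, +0.166003)

rvec=(-0.0681, -0.4023, 0.1660) tvec=(0.1574, -0.1751, 1.1939)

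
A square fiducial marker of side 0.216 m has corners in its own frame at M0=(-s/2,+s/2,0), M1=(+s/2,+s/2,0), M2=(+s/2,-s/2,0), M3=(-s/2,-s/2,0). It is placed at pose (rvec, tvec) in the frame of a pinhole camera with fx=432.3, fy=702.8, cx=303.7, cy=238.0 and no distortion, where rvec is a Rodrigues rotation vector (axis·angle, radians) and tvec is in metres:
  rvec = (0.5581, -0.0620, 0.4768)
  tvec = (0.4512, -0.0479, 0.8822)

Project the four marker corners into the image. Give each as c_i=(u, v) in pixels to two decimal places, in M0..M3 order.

Intrinsics K: fx=432.3, fy=702.8, cx=303.7, cy=238.0
Marker side s = 0.216 m; corners in marker frame (Z=0):
  M0 = (-0.1080, +0.1080, 0)
  M1 = (+0.1080, +0.1080, 0)
  M2 = (+0.1080, -0.1080, 0)
  M3 = (-0.1080, -0.1080, 0)
rvec = (0.5581, -0.0620, 0.4768), |rvec| = θ = 0.73665 rad = 42.207°
Rodrigues: sinθ=0.67181, 1−cosθ=0.25928; R = I + sinθ·[k]× + (1−cosθ)·[k]×²:
    [+0.88954 -0.45136 +0.07060]
    [+0.41830 +0.74256 -0.52310]
    [+0.18368 +0.49485 +0.84934]
t = (0.4512, -0.0479, 0.8822) m
M0: Pc = R·M0+t = (+0.30638, -0.01288, +0.91581); u = 432.3·(+0.30638)/0.91581 + 303.7 = 448.3256, v = 702.8·(-0.01288)/0.91581 + 238.0 = 228.1157
M1: Pc = R·M1+t = (+0.49852, +0.07747, +0.95548); u = 432.3·(+0.49852)/0.95548 + 303.7 = 529.2528, v = 702.8·(+0.07747)/0.95548 + 238.0 = 294.9845
M2: Pc = R·M2+t = (+0.59602, -0.08292, +0.84859); u = 432.3·(+0.59602)/0.84859 + 303.7 = 607.3300, v = 702.8·(-0.08292)/0.84859 + 238.0 = 169.3262
M3: Pc = R·M3+t = (+0.40388, -0.17327, +0.80892); u = 432.3·(+0.40388)/0.80892 + 303.7 = 519.5388, v = 702.8·(-0.17327)/0.80892 + 238.0 = 87.4582

c0=(448.33, 228.12) c1=(529.25, 294.98) c2=(607.33, 169.33) c3=(519.54, 87.46)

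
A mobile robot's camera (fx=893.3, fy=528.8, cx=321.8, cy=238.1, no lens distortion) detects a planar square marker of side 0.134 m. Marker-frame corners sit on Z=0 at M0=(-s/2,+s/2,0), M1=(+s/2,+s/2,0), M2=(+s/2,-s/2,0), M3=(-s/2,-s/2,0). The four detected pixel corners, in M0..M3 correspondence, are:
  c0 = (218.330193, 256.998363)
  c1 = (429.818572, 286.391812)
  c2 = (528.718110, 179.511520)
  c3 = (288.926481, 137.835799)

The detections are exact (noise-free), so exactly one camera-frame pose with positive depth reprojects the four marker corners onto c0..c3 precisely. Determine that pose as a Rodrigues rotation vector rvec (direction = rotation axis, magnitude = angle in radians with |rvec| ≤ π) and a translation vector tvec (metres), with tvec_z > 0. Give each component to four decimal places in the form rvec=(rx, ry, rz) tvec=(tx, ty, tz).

Intrinsics K: fx=893.3, fy=528.8, cx=321.8, cy=238.1
Marker side s = 0.134 m; corners in marker frame (Z=0):
  M0 = (-0.0670, +0.0670, 0)
  M1 = (+0.0670, +0.0670, 0)
  M2 = (+0.0670, -0.0670, 0)
  M3 = (-0.0670, -0.0670, 0)
Detected image corners:
  c0 = (218.330193, 256.998363) px
  c1 = (429.818572, 286.391812) px
  c2 = (528.718110, 179.511520) px
  c3 = (288.926481, 137.835799) px
Planar DLT: solve 8×8 A·h = b for H (H[2,2]=1):
  H  [+1845.36698 -229.08849 +366.79102]
  H  [+361.21423 +1080.80331 +219.93583]
  H  [+0.46211 +1.10965 +1.00000]
B = K⁻¹H; ‖b₁‖=2.011614, ‖b₂‖=2.011614; λ = 2/(‖b₁‖+‖b₂‖) = 0.497113, sign → tz>0 ⇒ λ=+0.497113
r₁ = λ·B[:,0] = (+0.94418,+0.23614,+0.22972); r₂ = λ·B[:,1] = (-0.32620,+0.76766,+0.55162)
r₃ = r₁×r₂ = (-0.04609,-0.59576,+0.80184); SVD([r₁ r₂ r₃]) → R = UVᵀ:
  R  [+0.94418 -0.32620 -0.04609]
  R  [+0.23614 +0.76766 -0.59576]
  R  [+0.22972 +0.55162 +0.80184]
t = (+0.02504, -0.01708, +0.49711) m
tr R = 2.513679; θ = arccos((tr R − 1)/2) = 0.712333 rad = 40.814°
axis k = ((R−Rᵀ)₃₂, (R−Rᵀ)₁₃, (R−Rᵀ)₂₁) / (2 sinθ) = (+0.877739, -0.210992, +0.430182)
rvec = θ·k = (+0.625242, -0.150297, +0.306433)

rvec=(0.6252, -0.1503, 0.3064) tvec=(0.0250, -0.0171, 0.4971)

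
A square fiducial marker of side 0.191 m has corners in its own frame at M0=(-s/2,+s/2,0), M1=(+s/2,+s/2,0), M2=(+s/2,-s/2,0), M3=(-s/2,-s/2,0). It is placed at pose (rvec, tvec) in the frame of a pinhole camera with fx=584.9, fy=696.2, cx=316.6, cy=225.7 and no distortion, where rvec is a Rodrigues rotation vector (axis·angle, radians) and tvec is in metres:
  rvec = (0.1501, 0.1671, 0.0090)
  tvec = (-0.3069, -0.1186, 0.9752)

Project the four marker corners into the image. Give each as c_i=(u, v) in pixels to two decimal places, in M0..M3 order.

Intrinsics K: fx=584.9, fy=696.2, cx=316.6, cy=225.7
Marker side s = 0.191 m; corners in marker frame (Z=0):
  M0 = (-0.0955, +0.0955, 0)
  M1 = (+0.0955, +0.0955, 0)
  M2 = (+0.0955, -0.0955, 0)
  M3 = (-0.0955, -0.0955, 0)
rvec = (0.1501, 0.1671, 0.0090), |rvec| = θ = 0.22480 rad = 12.880°
Rodrigues: sinθ=0.22291, 1−cosθ=0.02516; R = I + sinθ·[k]× + (1−cosθ)·[k]×²:
    [+0.98606 +0.00356 +0.16637]
    [+0.02141 +0.98874 -0.14809]
    [-0.16502 +0.14959 +0.97488]
t = (-0.3069, -0.1186, 0.9752) m
M0: Pc = R·M0+t = (-0.40073, -0.02622, +1.00525); u = 584.9·(-0.40073)/1.00525 + 316.6 = 83.4372, v = 696.2·(-0.02622)/1.00525 + 225.7 = 207.5409
M1: Pc = R·M1+t = (-0.21239, -0.02213, +0.97373); u = 584.9·(-0.21239)/0.97373 + 316.6 = 189.0203, v = 696.2·(-0.02213)/0.97373 + 225.7 = 209.8772
M2: Pc = R·M2+t = (-0.21307, -0.21098, +0.94515); u = 584.9·(-0.21307)/0.94515 + 316.6 = 184.7425, v = 696.2·(-0.21098)/0.94515 + 225.7 = 70.2924
M3: Pc = R·M3+t = (-0.40141, -0.21507, +0.97667); u = 584.9·(-0.40141)/0.97667 + 316.6 = 76.2087, v = 696.2·(-0.21507)/0.97667 + 225.7 = 72.3924

c0=(83.44, 207.54) c1=(189.02, 209.88) c2=(184.74, 70.29) c3=(76.21, 72.39)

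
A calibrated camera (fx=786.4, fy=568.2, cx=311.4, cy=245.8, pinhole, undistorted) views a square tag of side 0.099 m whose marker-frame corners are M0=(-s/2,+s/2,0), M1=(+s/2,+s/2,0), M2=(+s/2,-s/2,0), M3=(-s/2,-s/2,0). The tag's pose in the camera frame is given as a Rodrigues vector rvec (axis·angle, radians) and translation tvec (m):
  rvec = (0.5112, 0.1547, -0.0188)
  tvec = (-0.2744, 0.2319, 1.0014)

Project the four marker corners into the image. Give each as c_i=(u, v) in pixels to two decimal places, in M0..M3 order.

Intrinsics K: fx=786.4, fy=568.2, cx=311.4, cy=245.8
Marker side s = 0.099 m; corners in marker frame (Z=0):
  M0 = (-0.0495, +0.0495, 0)
  M1 = (+0.0495, +0.0495, 0)
  M2 = (+0.0495, -0.0495, 0)
  M3 = (-0.0495, -0.0495, 0)
rvec = (0.5112, 0.1547, -0.0188), |rvec| = θ = 0.53443 rad = 30.620°
Rodrigues: sinθ=0.50935, 1−cosθ=0.13944; R = I + sinθ·[k]× + (1−cosθ)·[k]×²:
    [+0.98814 +0.05653 +0.14275]
    [+0.02069 +0.87225 -0.48863]
    [-0.15213 +0.48579 +0.86073]
t = (-0.2744, 0.2319, 1.0014) m
M0: Pc = R·M0+t = (-0.32052, +0.27405, +1.03298); u = 786.4·(-0.32052)/1.03298 + 311.4 = 67.3936, v = 568.2·(+0.27405)/1.03298 + 245.8 = 396.5451
M1: Pc = R·M1+t = (-0.22269, +0.27610, +1.01792); u = 786.4·(-0.22269)/1.01792 + 311.4 = 139.3598, v = 568.2·(+0.27610)/1.01792 + 245.8 = 399.9190
M2: Pc = R·M2+t = (-0.22828, +0.18975, +0.96982); u = 786.4·(-0.22828)/0.96982 + 311.4 = 126.2906, v = 568.2·(+0.18975)/0.96982 + 245.8 = 356.9697
M3: Pc = R·M3+t = (-0.32611, +0.18770, +0.98488); u = 786.4·(-0.32611)/0.98488 + 311.4 = 51.0101, v = 568.2·(+0.18770)/0.98488 + 245.8 = 354.0878

c0=(67.39, 396.55) c1=(139.36, 399.92) c2=(126.29, 356.97) c3=(51.01, 354.09)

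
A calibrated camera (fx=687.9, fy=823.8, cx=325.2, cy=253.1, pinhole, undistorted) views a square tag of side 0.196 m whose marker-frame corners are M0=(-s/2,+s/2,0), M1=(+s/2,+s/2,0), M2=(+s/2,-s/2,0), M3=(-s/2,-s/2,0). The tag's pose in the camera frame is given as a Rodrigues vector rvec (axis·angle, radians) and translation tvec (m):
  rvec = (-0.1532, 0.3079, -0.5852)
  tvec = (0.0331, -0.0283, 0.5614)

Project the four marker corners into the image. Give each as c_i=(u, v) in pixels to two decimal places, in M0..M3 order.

c0=(333.19, 410.80) c1=(540.52, 248.59) c2=(398.48, 11.42) c3=(217.50, 180.17)

Intrinsics K: fx=687.9, fy=823.8, cx=325.2, cy=253.1
Marker side s = 0.196 m; corners in marker frame (Z=0):
  M0 = (-0.0980, +0.0980, 0)
  M1 = (+0.0980, +0.0980, 0)
  M2 = (+0.0980, -0.0980, 0)
  M3 = (-0.0980, -0.0980, 0)
rvec = (-0.1532, 0.3079, -0.5852), |rvec| = θ = 0.67877 rad = 38.891°
Rodrigues: sinθ=0.62784, 1−cosθ=0.22166; R = I + sinθ·[k]× + (1−cosθ)·[k]×²:
    [+0.78964 +0.51859 +0.32793]
    [-0.56398 +0.82395 +0.05502]
    [-0.24166 -0.22839 +0.94310]
t = (0.0331, -0.0283, 0.5614) m
M0: Pc = R·M0+t = (+0.00654, +0.10772, +0.56270); u = 687.9·(+0.00654)/0.56270 + 325.2 = 333.1926, v = 823.8·(+0.10772)/0.56270 + 253.1 = 410.7996
M1: Pc = R·M1+t = (+0.16131, -0.00282, +0.51533); u = 687.9·(+0.16131)/0.51533 + 325.2 = 540.5216, v = 823.8·(-0.00282)/0.51533 + 253.1 = 248.5877
M2: Pc = R·M2+t = (+0.05966, -0.16432, +0.56010); u = 687.9·(+0.05966)/0.56010 + 325.2 = 398.4755, v = 823.8·(-0.16432)/0.56010 + 253.1 = 11.4200
M3: Pc = R·M3+t = (-0.09511, -0.05378, +0.60747); u = 687.9·(-0.09511)/0.60747 + 325.2 = 217.5004, v = 823.8·(-0.05378)/0.60747 + 253.1 = 180.1711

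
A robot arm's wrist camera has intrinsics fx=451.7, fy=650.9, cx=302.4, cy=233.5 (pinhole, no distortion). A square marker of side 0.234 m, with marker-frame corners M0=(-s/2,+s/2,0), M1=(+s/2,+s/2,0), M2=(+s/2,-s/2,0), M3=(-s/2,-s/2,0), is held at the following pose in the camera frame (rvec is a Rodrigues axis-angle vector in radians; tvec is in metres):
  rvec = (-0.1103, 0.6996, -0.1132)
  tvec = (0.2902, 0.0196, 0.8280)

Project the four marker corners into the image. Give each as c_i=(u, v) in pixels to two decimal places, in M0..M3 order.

c0=(409.03, 344.91) c1=(539.37, 338.31) c2=(520.19, 138.43) c3=(397.57, 177.14)

Intrinsics K: fx=451.7, fy=650.9, cx=302.4, cy=233.5
Marker side s = 0.234 m; corners in marker frame (Z=0):
  M0 = (-0.1170, +0.1170, 0)
  M1 = (+0.1170, +0.1170, 0)
  M2 = (+0.1170, -0.1170, 0)
  M3 = (-0.1170, -0.1170, 0)
rvec = (-0.1103, 0.6996, -0.1132), |rvec| = θ = 0.71723 rad = 41.094°
Rodrigues: sinθ=0.65730, 1−cosθ=0.24637; R = I + sinθ·[k]× + (1−cosθ)·[k]×²:
    [+0.75946 +0.06678 +0.64712]
    [-0.14070 +0.98804 +0.06315]
    [-0.63516 -0.13901 +0.75977]
t = (0.2902, 0.0196, 0.8280) m
M0: Pc = R·M0+t = (+0.20916, +0.15166, +0.88605); u = 451.7·(+0.20916)/0.88605 + 302.4 = 409.0266, v = 650.9·(+0.15166)/0.88605 + 233.5 = 344.9122
M1: Pc = R·M1+t = (+0.38687, +0.11874, +0.73742); u = 451.7·(+0.38687)/0.73742 + 302.4 = 539.3733, v = 650.9·(+0.11874)/0.73742 + 233.5 = 338.3070
M2: Pc = R·M2+t = (+0.37124, -0.11246, +0.76995); u = 451.7·(+0.37124)/0.76995 + 302.4 = 520.1936, v = 650.9·(-0.11246)/0.76995 + 233.5 = 138.4270
M3: Pc = R·M3+t = (+0.19353, -0.07954, +0.91858); u = 451.7·(+0.19353)/0.91858 + 302.4 = 397.5661, v = 650.9·(-0.07954)/0.91858 + 233.5 = 177.1394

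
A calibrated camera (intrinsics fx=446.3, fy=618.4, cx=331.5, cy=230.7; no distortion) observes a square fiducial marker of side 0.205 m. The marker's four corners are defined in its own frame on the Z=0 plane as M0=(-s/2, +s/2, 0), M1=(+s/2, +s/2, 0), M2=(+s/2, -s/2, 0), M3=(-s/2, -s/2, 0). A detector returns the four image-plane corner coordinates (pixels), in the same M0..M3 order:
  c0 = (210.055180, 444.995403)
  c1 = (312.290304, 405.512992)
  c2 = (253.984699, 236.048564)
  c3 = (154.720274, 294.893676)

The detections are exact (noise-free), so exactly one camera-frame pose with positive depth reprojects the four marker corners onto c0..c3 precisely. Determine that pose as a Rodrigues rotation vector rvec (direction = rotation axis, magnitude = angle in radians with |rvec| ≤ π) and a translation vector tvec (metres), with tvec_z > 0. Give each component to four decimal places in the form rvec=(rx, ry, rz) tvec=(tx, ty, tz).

Intrinsics K: fx=446.3, fy=618.4, cx=331.5, cy=230.7
Marker side s = 0.205 m; corners in marker frame (Z=0):
  M0 = (-0.1025, +0.1025, 0)
  M1 = (+0.1025, +0.1025, 0)
  M2 = (+0.1025, -0.1025, 0)
  M3 = (-0.1025, -0.1025, 0)
Detected image corners:
  c0 = (210.055180, 444.995403) px
  c1 = (312.290304, 405.512992) px
  c2 = (253.984699, 236.048564) px
  c3 = (154.720274, 294.893676) px
Planar DLT: solve 8×8 A·h = b for H (H[2,2]=1):
  H  [+365.55763 +314.36538 +230.43733]
  H  [-426.03103 +832.59128 +348.04953]
  H  [-0.54143 +0.16152 +1.00000]
B = K⁻¹H; ‖b₁‖=1.421863, ‖b₂‖=1.421863; λ = 2/(‖b₁‖+‖b₂‖) = 0.703302, sign → tz>0 ⇒ λ=+0.703302
r₁ = λ·B[:,0] = (+0.85890,-0.34247,-0.38079); r₂ = λ·B[:,1] = (+0.41102,+0.90452,+0.11360)
r₃ = r₁×r₂ = (+0.30553,-0.25408,+0.91766); SVD([r₁ r₂ r₃]) → R = UVᵀ:
  R  [+0.85890 +0.41102 +0.30553]
  R  [-0.34247 +0.90452 -0.25408]
  R  [-0.38079 +0.11360 +0.91766]
t = (-0.15926, +0.13346, +0.70330) m
tr R = 2.681085; θ = arccos((tr R − 1)/2) = 0.572513 rad = 32.803°
axis k = ((R−Rᵀ)₃₂, (R−Rᵀ)₁₃, (R−Rᵀ)₂₁) / (2 sinθ) = (+0.339343, +0.633432, -0.695421)
rvec = θ·k = (+0.194278, +0.362648, -0.398137)

rvec=(0.1943, 0.3626, -0.3981) tvec=(-0.1593, 0.1335, 0.7033)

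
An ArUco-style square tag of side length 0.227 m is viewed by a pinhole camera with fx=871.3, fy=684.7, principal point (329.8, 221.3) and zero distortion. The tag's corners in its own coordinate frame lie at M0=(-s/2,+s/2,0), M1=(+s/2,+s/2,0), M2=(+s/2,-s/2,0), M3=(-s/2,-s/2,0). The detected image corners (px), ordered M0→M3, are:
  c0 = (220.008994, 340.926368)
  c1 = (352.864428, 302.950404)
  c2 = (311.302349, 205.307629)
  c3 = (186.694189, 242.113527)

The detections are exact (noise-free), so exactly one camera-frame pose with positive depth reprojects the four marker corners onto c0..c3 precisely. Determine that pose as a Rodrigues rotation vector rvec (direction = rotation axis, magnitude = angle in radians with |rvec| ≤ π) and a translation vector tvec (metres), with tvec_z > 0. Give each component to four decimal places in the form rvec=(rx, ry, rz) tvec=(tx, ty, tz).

rvec=(-0.3769, 0.1394, -0.3387) tvec=(-0.1034, 0.1047, 1.4293)

Intrinsics K: fx=871.3, fy=684.7, cx=329.8, cy=221.3
Marker side s = 0.227 m; corners in marker frame (Z=0):
  M0 = (-0.1135, +0.1135, 0)
  M1 = (+0.1135, +0.1135, 0)
  M2 = (+0.1135, -0.1135, 0)
  M3 = (-0.1135, -0.1135, 0)
Detected image corners:
  c0 = (220.008994, 340.926368) px
  c1 = (352.864428, 302.950404) px
  c2 = (311.302349, 205.307629) px
  c3 = (186.694189, 242.113527) px
Planar DLT: solve 8×8 A·h = b for H (H[2,2]=1):
  H  [+553.30180 +93.12029 +266.78696]
  H  [-178.13849 +359.66350 +271.43643]
  H  [-0.04948 -0.26784 +1.00000]
B = K⁻¹H; ‖b₁‖=0.699622, ‖b₂‖=0.699622; λ = 2/(‖b₁‖+‖b₂‖) = 1.429342, sign → tz>0 ⇒ λ=+1.429342
r₁ = λ·B[:,0] = (+0.93444,-0.34901,-0.07072); r₂ = λ·B[:,1] = (+0.29767,+0.87455,-0.38283)
r₃ = r₁×r₂ = (+0.19546,+0.33668,+0.92111); SVD([r₁ r₂ r₃]) → R = UVᵀ:
  R  [+0.93444 +0.29767 +0.19546]
  R  [-0.34901 +0.87455 +0.33668]
  R  [-0.07072 -0.38283 +0.92111]
t = (-0.10337, +0.10466, +1.42934) m
tr R = 2.730100; θ = arccos((tr R − 1)/2) = 0.525546 rad = 30.112°
axis k = ((R−Rᵀ)₃₂, (R−Rᵀ)₁₃, (R−Rᵀ)₂₁) / (2 sinθ) = (-0.717097, +0.265292, -0.644510)
rvec = θ·k = (-0.376868, +0.139423, -0.338720)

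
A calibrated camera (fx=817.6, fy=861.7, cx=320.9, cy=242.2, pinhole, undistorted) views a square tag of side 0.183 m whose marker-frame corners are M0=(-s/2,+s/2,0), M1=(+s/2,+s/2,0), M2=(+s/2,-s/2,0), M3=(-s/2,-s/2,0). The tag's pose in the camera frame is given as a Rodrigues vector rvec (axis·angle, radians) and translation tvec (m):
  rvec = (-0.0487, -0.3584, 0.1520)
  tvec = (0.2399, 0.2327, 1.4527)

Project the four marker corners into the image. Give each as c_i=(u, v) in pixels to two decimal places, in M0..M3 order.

c0=(403.27, 430.29) c1=(493.43, 438.97) c2=(505.86, 332.75) c3=(417.10, 319.45)

Intrinsics K: fx=817.6, fy=861.7, cx=320.9, cy=242.2
Marker side s = 0.183 m; corners in marker frame (Z=0):
  M0 = (-0.0915, +0.0915, 0)
  M1 = (+0.0915, +0.0915, 0)
  M2 = (+0.0915, -0.0915, 0)
  M3 = (-0.0915, -0.0915, 0)
rvec = (-0.0487, -0.3584, 0.1520), |rvec| = θ = 0.39233 rad = 22.479°
Rodrigues: sinθ=0.38235, 1−cosθ=0.07598; R = I + sinθ·[k]× + (1−cosθ)·[k]×²:
    [+0.92519 -0.13951 -0.35293]
    [+0.15675 +0.98742 +0.02057]
    [+0.34562 -0.07435 +0.93542]
t = (0.2399, 0.2327, 1.4527) m
M0: Pc = R·M0+t = (+0.14248, +0.30871, +1.41427); u = 817.6·(+0.14248)/1.41427 + 320.9 = 403.2683, v = 861.7·(+0.30871)/1.41427 + 242.2 = 430.2917
M1: Pc = R·M1+t = (+0.31179, +0.33739, +1.47752); u = 817.6·(+0.31179)/1.47752 + 320.9 = 493.4315, v = 861.7·(+0.33739)/1.47752 + 242.2 = 438.9690
M2: Pc = R·M2+t = (+0.33732, +0.15669, +1.49113); u = 817.6·(+0.33732)/1.49113 + 320.9 = 505.8562, v = 861.7·(+0.15669)/1.49113 + 242.2 = 332.7505
M3: Pc = R·M3+t = (+0.16801, +0.12801, +1.42788); u = 817.6·(+0.16801)/1.42788 + 320.9 = 417.1026, v = 861.7·(+0.12801)/1.42788 + 242.2 = 319.4508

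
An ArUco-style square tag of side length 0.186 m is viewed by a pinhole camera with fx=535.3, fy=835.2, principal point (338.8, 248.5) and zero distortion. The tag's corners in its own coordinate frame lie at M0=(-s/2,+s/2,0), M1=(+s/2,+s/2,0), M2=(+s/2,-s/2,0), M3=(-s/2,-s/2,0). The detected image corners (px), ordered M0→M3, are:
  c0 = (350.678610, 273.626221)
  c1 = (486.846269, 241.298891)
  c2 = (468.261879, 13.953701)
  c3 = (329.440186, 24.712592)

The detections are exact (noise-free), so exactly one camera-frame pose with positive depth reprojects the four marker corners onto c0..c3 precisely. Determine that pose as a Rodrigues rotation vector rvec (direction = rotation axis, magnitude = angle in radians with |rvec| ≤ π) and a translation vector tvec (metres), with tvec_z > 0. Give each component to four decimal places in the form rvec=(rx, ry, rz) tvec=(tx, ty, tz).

Intrinsics K: fx=535.3, fy=835.2, cx=338.8, cy=248.5
Marker side s = 0.186 m; corners in marker frame (Z=0):
  M0 = (-0.0930, +0.0930, 0)
  M1 = (+0.0930, +0.0930, 0)
  M2 = (+0.0930, -0.0930, 0)
  M3 = (-0.0930, -0.0930, 0)
Detected image corners:
  c0 = (350.678610, 273.626221) px
  c1 = (486.846269, 241.298891) px
  c2 = (468.261879, 13.953701) px
  c3 = (329.440186, 24.712592) px
Planar DLT: solve 8×8 A·h = b for H (H[2,2]=1):
  H  [+939.48333 +120.14623 +411.96950]
  H  [-48.19502 +1282.16736 +138.27058]
  H  [+0.48993 +0.03283 +1.00000]
B = K⁻¹H; ‖b₁‖=1.539281, ‖b₂‖=1.539281; λ = 2/(‖b₁‖+‖b₂‖) = 0.649654, sign → tz>0 ⇒ λ=+0.649654
r₁ = λ·B[:,0] = (+0.93873,-0.13219,+0.31828); r₂ = λ·B[:,1] = (+0.13231,+0.99098,+0.02133)
r₃ = r₁×r₂ = (-0.31823,+0.02209,+0.94776); SVD([r₁ r₂ r₃]) → R = UVᵀ:
  R  [+0.93873 +0.13231 -0.31823]
  R  [-0.13219 +0.99098 +0.02209]
  R  [+0.31828 +0.02133 +0.94776]
t = (+0.08880, -0.08574, +0.64965) m
tr R = 2.877467; θ = arccos((tr R − 1)/2) = 0.351859 rad = 20.160°
axis k = ((R−Rᵀ)₃₂, (R−Rᵀ)₁₃, (R−Rᵀ)₂₁) / (2 sinθ) = (-0.001110, -0.923443, -0.383734)
rvec = θ·k = (-0.000391, -0.324922, -0.135020)

rvec=(-0.0004, -0.3249, -0.1350) tvec=(0.0888, -0.0857, 0.6497)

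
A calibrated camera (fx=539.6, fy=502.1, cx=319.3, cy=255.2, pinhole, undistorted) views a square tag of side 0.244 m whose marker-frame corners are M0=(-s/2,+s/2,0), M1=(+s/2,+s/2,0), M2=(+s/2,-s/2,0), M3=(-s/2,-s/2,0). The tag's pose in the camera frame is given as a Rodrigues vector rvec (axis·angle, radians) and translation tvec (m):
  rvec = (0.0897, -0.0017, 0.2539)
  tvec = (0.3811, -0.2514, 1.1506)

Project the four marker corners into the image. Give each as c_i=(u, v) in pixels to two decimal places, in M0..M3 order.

c0=(427.42, 184.03) c1=(536.71, 210.64) c2=(569.77, 106.33) c3=(458.50, 78.93)

Intrinsics K: fx=539.6, fy=502.1, cx=319.3, cy=255.2
Marker side s = 0.244 m; corners in marker frame (Z=0):
  M0 = (-0.1220, +0.1220, 0)
  M1 = (+0.1220, +0.1220, 0)
  M2 = (+0.1220, -0.1220, 0)
  M3 = (-0.1220, -0.1220, 0)
rvec = (0.0897, -0.0017, 0.2539), |rvec| = θ = 0.26928 rad = 15.429°
Rodrigues: sinθ=0.26604, 1−cosθ=0.03604; R = I + sinθ·[k]× + (1−cosθ)·[k]×²:
    [+0.96796 -0.25092 +0.00964]
    [+0.25077 +0.96396 -0.08883]
    [+0.01300 +0.08841 +0.99600]
t = (0.3811, -0.2514, 1.1506) m
M0: Pc = R·M0+t = (+0.23240, -0.16439, +1.15980); u = 539.6·(+0.23240)/1.15980 + 319.3 = 427.4233, v = 502.1·(-0.16439)/1.15980 + 255.2 = 184.0323
M1: Pc = R·M1+t = (+0.46858, -0.10320, +1.16297); u = 539.6·(+0.46858)/1.16297 + 319.3 = 536.7132, v = 502.1·(-0.10320)/1.16297 + 255.2 = 210.6433
M2: Pc = R·M2+t = (+0.52980, -0.33841, +1.14140); u = 539.6·(+0.52980)/1.14140 + 319.3 = 569.7658, v = 502.1·(-0.33841)/1.14140 + 255.2 = 106.3341
M3: Pc = R·M3+t = (+0.29362, -0.39960, +1.13823); u = 539.6·(+0.29362)/1.13823 + 319.3 = 458.4968, v = 502.1·(-0.39960)/1.13823 + 255.2 = 78.9282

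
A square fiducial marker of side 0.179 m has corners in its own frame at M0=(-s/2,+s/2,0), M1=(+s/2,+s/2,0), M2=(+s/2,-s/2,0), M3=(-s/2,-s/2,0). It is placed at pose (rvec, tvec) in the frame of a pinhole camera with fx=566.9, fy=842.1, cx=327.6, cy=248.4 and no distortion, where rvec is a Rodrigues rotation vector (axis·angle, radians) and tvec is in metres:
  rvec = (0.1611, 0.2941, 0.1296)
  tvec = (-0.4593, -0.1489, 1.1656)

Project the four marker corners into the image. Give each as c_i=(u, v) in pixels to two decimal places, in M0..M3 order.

Intrinsics K: fx=566.9, fy=842.1, cx=327.6, cy=248.4
Marker side s = 0.179 m; corners in marker frame (Z=0):
  M0 = (-0.0895, +0.0895, 0)
  M1 = (+0.0895, +0.0895, 0)
  M2 = (+0.0895, -0.0895, 0)
  M3 = (-0.0895, -0.0895, 0)
rvec = (0.1611, 0.2941, 0.1296), |rvec| = θ = 0.35951 rad = 20.598°
Rodrigues: sinθ=0.35181, 1−cosθ=0.06393; R = I + sinθ·[k]× + (1−cosθ)·[k]×²:
    [+0.94891 -0.10339 +0.29813]
    [+0.15026 +0.97885 -0.13880]
    [-0.27748 +0.17651 +0.94438]
t = (-0.4593, -0.1489, 1.1656) m
M0: Pc = R·M0+t = (-0.55348, -0.07474, +1.20623); u = 566.9·(-0.55348)/1.20623 + 327.6 = 67.4773, v = 842.1·(-0.07474)/1.20623 + 248.4 = 196.2215
M1: Pc = R·M1+t = (-0.38363, -0.04784, +1.15656); u = 566.9·(-0.38363)/1.15656 + 327.6 = 139.5621, v = 842.1·(-0.04784)/1.15656 + 248.4 = 213.5645
M2: Pc = R·M2+t = (-0.36512, -0.22306, +1.12497); u = 566.9·(-0.36512)/1.12497 + 327.6 = 143.6072, v = 842.1·(-0.22306)/1.12497 + 248.4 = 81.4282
M3: Pc = R·M3+t = (-0.53497, -0.24996, +1.17464); u = 566.9·(-0.53497)/1.17464 + 327.6 = 69.4124, v = 842.1·(-0.24996)/1.17464 + 248.4 = 69.2060

c0=(67.48, 196.22) c1=(139.56, 213.56) c2=(143.61, 81.43) c3=(69.41, 69.21)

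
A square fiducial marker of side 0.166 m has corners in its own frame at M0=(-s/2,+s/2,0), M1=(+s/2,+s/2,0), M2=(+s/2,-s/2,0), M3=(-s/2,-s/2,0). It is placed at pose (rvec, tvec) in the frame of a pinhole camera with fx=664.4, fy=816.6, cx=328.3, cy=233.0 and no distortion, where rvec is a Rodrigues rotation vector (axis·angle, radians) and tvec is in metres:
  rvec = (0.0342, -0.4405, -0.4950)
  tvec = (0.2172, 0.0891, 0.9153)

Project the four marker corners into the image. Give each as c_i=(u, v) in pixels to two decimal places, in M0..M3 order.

Intrinsics K: fx=664.4, fy=816.6, cx=328.3, cy=233.0
Marker side s = 0.166 m; corners in marker frame (Z=0):
  M0 = (-0.0830, +0.0830, 0)
  M1 = (+0.0830, +0.0830, 0)
  M2 = (+0.0830, -0.0830, 0)
  M3 = (-0.0830, -0.0830, 0)
rvec = (0.0342, -0.4405, -0.4950), |rvec| = θ = 0.66350 rad = 38.016°
Rodrigues: sinθ=0.61588, 1−cosθ=0.21216; R = I + sinθ·[k]× + (1−cosθ)·[k]×²:
    [+0.78840 +0.45221 -0.41704]
    [-0.46673 +0.88135 +0.07334]
    [+0.40072 +0.13683 +0.90592]
t = (0.2172, 0.0891, 0.9153) m
M0: Pc = R·M0+t = (+0.18930, +0.20099, +0.89340); u = 664.4·(+0.18930)/0.89340 + 328.3 = 469.0754, v = 816.6·(+0.20099)/0.89340 + 233.0 = 416.7138
M1: Pc = R·M1+t = (+0.32017, +0.12351, +0.95992); u = 664.4·(+0.32017)/0.95992 + 328.3 = 549.9043, v = 816.6·(+0.12351)/0.95992 + 233.0 = 338.0728
M2: Pc = R·M2+t = (+0.24510, -0.02279, +0.93720); u = 664.4·(+0.24510)/0.93720 + 328.3 = 502.0585, v = 816.6·(-0.02279)/0.93720 + 233.0 = 213.1418
M3: Pc = R·M3+t = (+0.11423, +0.05469, +0.87068); u = 664.4·(+0.11423)/0.87068 + 328.3 = 415.4657, v = 816.6·(+0.05469)/0.87068 + 233.0 = 284.2896

c0=(469.08, 416.71) c1=(549.90, 338.07) c2=(502.06, 213.14) c3=(415.47, 284.29)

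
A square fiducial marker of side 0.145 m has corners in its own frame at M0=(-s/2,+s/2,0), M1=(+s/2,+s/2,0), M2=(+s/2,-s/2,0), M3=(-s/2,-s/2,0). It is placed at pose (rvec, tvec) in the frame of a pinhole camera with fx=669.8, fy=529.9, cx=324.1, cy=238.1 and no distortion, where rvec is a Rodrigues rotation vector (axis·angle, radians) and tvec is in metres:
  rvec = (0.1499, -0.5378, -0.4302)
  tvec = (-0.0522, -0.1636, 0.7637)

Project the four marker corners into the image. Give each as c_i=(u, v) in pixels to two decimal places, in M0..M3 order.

Intrinsics K: fx=669.8, fy=529.9, cx=324.1, cy=238.1
Marker side s = 0.145 m; corners in marker frame (Z=0):
  M0 = (-0.0725, +0.0725, 0)
  M1 = (+0.0725, +0.0725, 0)
  M2 = (+0.0725, -0.0725, 0)
  M3 = (-0.0725, -0.0725, 0)
rvec = (0.1499, -0.5378, -0.4302), |rvec| = θ = 0.70482 rad = 40.383°
Rodrigues: sinθ=0.64790, 1−cosθ=0.23827; R = I + sinθ·[k]× + (1−cosθ)·[k]×²:
    [+0.77251 +0.35679 -0.52530]
    [-0.43412 +0.90045 -0.02682]
    [+0.46344 +0.24876 +0.85050]
t = (-0.0522, -0.1636, 0.7637) m
M0: Pc = R·M0+t = (-0.08234, -0.06684, +0.74814); u = 669.8·(-0.08234)/0.74814 + 324.1 = 250.3822, v = 529.9·(-0.06684)/0.74814 + 238.1 = 190.7554
M1: Pc = R·M1+t = (+0.02967, -0.12979, +0.81533); u = 669.8·(+0.02967)/0.81533 + 324.1 = 348.4772, v = 529.9·(-0.12979)/0.81533 + 238.1 = 153.7466
M2: Pc = R·M2+t = (-0.02206, -0.26036, +0.77926); u = 669.8·(-0.02206)/0.77926 + 324.1 = 305.1383, v = 529.9·(-0.26036)/0.77926 + 238.1 = 61.0571
M3: Pc = R·M3+t = (-0.13407, -0.19741, +0.71207); u = 669.8·(-0.13407)/0.71207 + 324.1 = 197.9842, v = 529.9·(-0.19741)/0.71207 + 238.1 = 91.1935

c0=(250.38, 190.76) c1=(348.48, 153.75) c2=(305.14, 61.06) c3=(197.98, 91.19)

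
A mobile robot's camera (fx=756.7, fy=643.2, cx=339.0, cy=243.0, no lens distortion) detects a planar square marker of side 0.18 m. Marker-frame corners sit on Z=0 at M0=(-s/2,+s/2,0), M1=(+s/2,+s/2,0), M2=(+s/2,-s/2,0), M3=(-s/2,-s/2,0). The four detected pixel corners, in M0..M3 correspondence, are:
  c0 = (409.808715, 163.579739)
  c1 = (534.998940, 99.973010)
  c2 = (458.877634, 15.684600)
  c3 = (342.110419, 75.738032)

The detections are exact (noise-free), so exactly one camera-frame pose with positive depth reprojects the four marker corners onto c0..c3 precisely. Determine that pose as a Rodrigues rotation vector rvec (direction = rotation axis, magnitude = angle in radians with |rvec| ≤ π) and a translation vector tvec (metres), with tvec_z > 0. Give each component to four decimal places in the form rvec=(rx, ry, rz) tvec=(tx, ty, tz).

rvec=(-0.3471, 0.1298, -0.5247) tvec=(0.1235, -0.2353, 0.9729)

Intrinsics K: fx=756.7, fy=643.2, cx=339.0, cy=243.0
Marker side s = 0.18 m; corners in marker frame (Z=0):
  M0 = (-0.0900, +0.0900, 0)
  M1 = (+0.0900, +0.0900, 0)
  M2 = (+0.0900, -0.0900, 0)
  M3 = (-0.0900, -0.0900, 0)
Detected image corners:
  c0 = (409.808715, 163.579739) px
  c1 = (534.998940, 99.973010) px
  c2 = (458.877634, 15.684600) px
  c3 = (342.110419, 75.738032) px
Planar DLT: solve 8×8 A·h = b for H (H[2,2]=1):
  H  [+656.49447 +239.42858 +435.07758]
  H  [-346.19174 +445.63662 +87.41865]
  H  [-0.03400 -0.36659 +1.00000]
B = K⁻¹H; ‖b₁‖=1.027879, ‖b₂‖=1.027879; λ = 2/(‖b₁‖+‖b₂‖) = 0.972877, sign → tz>0 ⇒ λ=+0.972877
r₁ = λ·B[:,0] = (+0.85886,-0.51114,-0.03307); r₂ = λ·B[:,1] = (+0.46761,+0.80879,-0.35665)
r₃ = r₁×r₂ = (+0.20905,+0.29085,+0.93365); SVD([r₁ r₂ r₃]) → R = UVᵀ:
  R  [+0.85886 +0.46761 +0.20905]
  R  [-0.51114 +0.80879 +0.29085]
  R  [-0.03307 -0.35665 +0.93365]
t = (+0.12353, -0.23533, +0.97288) m
tr R = 2.601306; θ = arccos((tr R − 1)/2) = 0.642412 rad = 36.807°
axis k = ((R−Rᵀ)₃₂, (R−Rᵀ)₁₃, (R−Rᵀ)₂₁) / (2 sinθ) = (-0.540365, +0.202061, -0.816809)
rvec = θ·k = (-0.347137, +0.129807, -0.524728)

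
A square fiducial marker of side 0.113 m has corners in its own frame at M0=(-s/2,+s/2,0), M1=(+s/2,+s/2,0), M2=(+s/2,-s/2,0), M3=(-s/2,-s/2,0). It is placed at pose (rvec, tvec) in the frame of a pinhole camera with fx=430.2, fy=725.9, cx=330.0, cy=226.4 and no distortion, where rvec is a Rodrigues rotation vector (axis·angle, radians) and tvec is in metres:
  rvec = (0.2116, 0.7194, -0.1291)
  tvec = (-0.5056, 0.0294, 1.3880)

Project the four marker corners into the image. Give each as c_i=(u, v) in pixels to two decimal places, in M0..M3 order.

Intrinsics K: fx=430.2, fy=725.9, cx=330.0, cy=226.4
Marker side s = 0.113 m; corners in marker frame (Z=0):
  M0 = (-0.0565, +0.0565, 0)
  M1 = (+0.0565, +0.0565, 0)
  M2 = (+0.0565, -0.0565, 0)
  M3 = (-0.0565, -0.0565, 0)
rvec = (0.2116, 0.7194, -0.1291), |rvec| = θ = 0.76091 rad = 43.597°
Rodrigues: sinθ=0.68958, 1−cosθ=0.27579; R = I + sinθ·[k]× + (1−cosθ)·[k]×²:
    [+0.74554 +0.18951 +0.63895]
    [-0.04449 +0.97073 -0.23600]
    [-0.66498 +0.14752 +0.73215]
t = (-0.5056, 0.0294, 1.3880) m
M0: Pc = R·M0+t = (-0.53702, +0.08676, +1.43391); u = 430.2·(-0.53702)/1.43391 + 330.0 = 168.8847, v = 725.9·(+0.08676)/1.43391 + 226.4 = 270.3213
M1: Pc = R·M1+t = (-0.45277, +0.08173, +1.35876); u = 430.2·(-0.45277)/1.35876 + 330.0 = 186.6480, v = 725.9·(+0.08173)/1.35876 + 226.4 = 270.0646
M2: Pc = R·M2+t = (-0.47418, -0.02796, +1.34209); u = 430.2·(-0.47418)/1.34209 + 330.0 = 178.0031, v = 725.9·(-0.02796)/1.34209 + 226.4 = 211.2772
M3: Pc = R·M3+t = (-0.55843, -0.02293, +1.41724); u = 430.2·(-0.55843)/1.41724 + 330.0 = 160.4893, v = 725.9·(-0.02293)/1.41724 + 226.4 = 214.6539

c0=(168.88, 270.32) c1=(186.65, 270.06) c2=(178.00, 211.28) c3=(160.49, 214.65)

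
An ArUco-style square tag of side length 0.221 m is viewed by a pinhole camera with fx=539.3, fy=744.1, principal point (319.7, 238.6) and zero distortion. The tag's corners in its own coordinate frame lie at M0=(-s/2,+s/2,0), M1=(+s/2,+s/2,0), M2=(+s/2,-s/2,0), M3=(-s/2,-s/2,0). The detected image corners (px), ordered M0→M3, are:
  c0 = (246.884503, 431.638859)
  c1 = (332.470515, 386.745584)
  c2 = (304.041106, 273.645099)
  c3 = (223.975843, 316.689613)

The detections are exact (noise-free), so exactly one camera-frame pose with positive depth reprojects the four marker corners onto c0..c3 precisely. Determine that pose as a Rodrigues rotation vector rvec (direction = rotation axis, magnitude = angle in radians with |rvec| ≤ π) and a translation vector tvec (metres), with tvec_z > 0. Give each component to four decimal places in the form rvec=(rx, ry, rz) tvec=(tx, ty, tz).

Intrinsics K: fx=539.3, fy=744.1, cx=319.7, cy=238.6
Marker side s = 0.221 m; corners in marker frame (Z=0):
  M0 = (-0.1105, +0.1105, 0)
  M1 = (+0.1105, +0.1105, 0)
  M2 = (+0.1105, -0.1105, 0)
  M3 = (-0.1105, -0.1105, 0)
Detected image corners:
  c0 = (246.884503, 431.638859) px
  c1 = (332.470515, 386.745584) px
  c2 = (304.041106, 273.645099) px
  c3 = (223.975843, 316.689613) px
Planar DLT: solve 8×8 A·h = b for H (H[2,2]=1):
  H  [+363.75889 +35.88951 +276.25660]
  H  [-212.32768 +413.93371 +350.44776]
  H  [-0.03835 -0.28972 +1.00000]
B = K⁻¹H; ‖b₁‖=0.749779, ‖b₂‖=0.749779; λ = 2/(‖b₁‖+‖b₂‖) = 1.333727, sign → tz>0 ⇒ λ=+1.333727
r₁ = λ·B[:,0] = (+0.92993,-0.36417,-0.05115); r₂ = λ·B[:,1] = (+0.31782,+0.86584,-0.38641)
r₃ = r₁×r₂ = (+0.18501,+0.34307,+0.92091); SVD([r₁ r₂ r₃]) → R = UVᵀ:
  R  [+0.92993 +0.31782 +0.18501]
  R  [-0.36417 +0.86584 +0.34307]
  R  [-0.05115 -0.38641 +0.92091]
t = (-0.10744, +0.20048, +1.33373) m
tr R = 2.716673; θ = arccos((tr R − 1)/2) = 0.538777 rad = 30.870°
axis k = ((R−Rᵀ)₃₂, (R−Rᵀ)₁₃, (R−Rᵀ)₂₁) / (2 sinθ) = (-0.710874, +0.230139, -0.664601)
rvec = θ·k = (-0.383003, +0.123994, -0.358072)

rvec=(-0.3830, 0.1240, -0.3581) tvec=(-0.1074, 0.2005, 1.3337)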